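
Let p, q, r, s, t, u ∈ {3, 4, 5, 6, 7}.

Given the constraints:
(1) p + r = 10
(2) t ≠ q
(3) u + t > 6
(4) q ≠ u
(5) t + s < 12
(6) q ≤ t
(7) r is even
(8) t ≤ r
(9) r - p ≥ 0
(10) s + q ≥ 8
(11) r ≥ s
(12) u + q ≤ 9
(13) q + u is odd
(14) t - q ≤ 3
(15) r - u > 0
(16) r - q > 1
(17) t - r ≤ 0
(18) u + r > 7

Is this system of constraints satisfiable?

Satisfiable

One satisfying assignment is p = 4, q = 3, r = 6, s = 5, t = 5, u = 4.
For the less obvious constraints — constraint 1: p + r = 10; constraint 3: u + t = 9; constraint 5: t + s = 10 — and the others hold by inspection.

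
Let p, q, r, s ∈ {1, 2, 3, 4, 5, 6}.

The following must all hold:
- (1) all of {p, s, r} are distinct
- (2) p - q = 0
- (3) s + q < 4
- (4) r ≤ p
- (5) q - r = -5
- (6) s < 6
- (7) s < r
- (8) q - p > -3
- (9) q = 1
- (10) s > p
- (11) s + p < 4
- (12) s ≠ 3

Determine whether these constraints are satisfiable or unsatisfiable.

Constraints 4, 7, and 10 give r ≤ p, p < s, s < r. Chaining: r ≤ p < s < r, which forces r < r — impossible.

Unsatisfiable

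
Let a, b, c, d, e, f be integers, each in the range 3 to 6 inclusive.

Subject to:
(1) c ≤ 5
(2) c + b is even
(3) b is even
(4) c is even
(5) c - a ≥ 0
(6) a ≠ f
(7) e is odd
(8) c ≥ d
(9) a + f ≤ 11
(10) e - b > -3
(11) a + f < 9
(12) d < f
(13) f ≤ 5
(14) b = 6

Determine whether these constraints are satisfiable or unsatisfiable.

The assignment a = 3, b = 6, c = 4, d = 3, e = 5, f = 5 works:
  constraint 5 holds since c - a = 1.
  constraint 9 holds since a + f = 8.
  constraint 10 holds since e - b = -1.
The rest check out directly.

Satisfiable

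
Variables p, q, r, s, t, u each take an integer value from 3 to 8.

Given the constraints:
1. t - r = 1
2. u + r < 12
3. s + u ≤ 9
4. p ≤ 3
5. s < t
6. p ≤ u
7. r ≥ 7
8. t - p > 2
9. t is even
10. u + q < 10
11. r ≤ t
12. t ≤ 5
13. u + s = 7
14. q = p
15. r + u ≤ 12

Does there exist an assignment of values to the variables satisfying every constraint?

From constraint 7: r ≥ 7. From constraints 11 and 12: r ≤ t and t ≤ 5, so r ≤ 5. But 5 < 7, so no value of r works.

Unsatisfiable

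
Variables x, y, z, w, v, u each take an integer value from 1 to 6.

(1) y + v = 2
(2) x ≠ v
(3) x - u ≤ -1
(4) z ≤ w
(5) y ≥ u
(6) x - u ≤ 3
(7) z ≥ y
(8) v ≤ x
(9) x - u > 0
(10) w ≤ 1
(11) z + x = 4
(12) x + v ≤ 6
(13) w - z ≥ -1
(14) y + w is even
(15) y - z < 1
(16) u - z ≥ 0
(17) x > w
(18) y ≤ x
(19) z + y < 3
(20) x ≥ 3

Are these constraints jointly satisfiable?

Unsatisfiable

Constraints 3, 4, 5, 7, and 17 give y ≤ z, z ≤ w, w < x, x < u, u ≤ y. Chaining: y ≤ z ≤ w < x < u ≤ y, which forces y < y — impossible.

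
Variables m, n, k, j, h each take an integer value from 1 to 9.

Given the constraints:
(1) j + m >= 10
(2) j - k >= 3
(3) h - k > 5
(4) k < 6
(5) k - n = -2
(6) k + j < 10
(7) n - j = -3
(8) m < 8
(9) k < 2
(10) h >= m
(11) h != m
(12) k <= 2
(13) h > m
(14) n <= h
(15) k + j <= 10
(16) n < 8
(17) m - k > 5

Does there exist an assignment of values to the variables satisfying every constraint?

Satisfiable

Take m = 7, n = 3, k = 1, j = 6, h = 9. Then constraint 1: j + m = 13; constraint 2: j - k = 5, and every other listed constraint is also met.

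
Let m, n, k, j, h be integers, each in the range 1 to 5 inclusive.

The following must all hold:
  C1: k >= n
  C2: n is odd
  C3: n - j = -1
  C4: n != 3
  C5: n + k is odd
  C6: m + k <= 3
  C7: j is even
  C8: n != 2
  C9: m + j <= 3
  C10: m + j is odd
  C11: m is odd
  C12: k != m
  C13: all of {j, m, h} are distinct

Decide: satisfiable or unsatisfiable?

Satisfiable

Try m = 1, n = 1, k = 2, j = 2, h = 4.
Check constraint 3: n - j = -1; constraint 6: m + k = 3. The remaining constraints are straightforward to verify.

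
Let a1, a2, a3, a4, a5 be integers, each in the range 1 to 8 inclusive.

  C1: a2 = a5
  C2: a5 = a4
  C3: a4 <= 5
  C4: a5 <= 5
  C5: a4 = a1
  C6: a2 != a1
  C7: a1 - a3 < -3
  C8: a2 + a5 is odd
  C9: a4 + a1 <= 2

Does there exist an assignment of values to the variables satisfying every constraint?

From constraints 1, 2, and 5, a2 = a5 = a4 = a1, so a2 = a1. But constraint 6 says a2 ≠ a1. Contradiction.

Unsatisfiable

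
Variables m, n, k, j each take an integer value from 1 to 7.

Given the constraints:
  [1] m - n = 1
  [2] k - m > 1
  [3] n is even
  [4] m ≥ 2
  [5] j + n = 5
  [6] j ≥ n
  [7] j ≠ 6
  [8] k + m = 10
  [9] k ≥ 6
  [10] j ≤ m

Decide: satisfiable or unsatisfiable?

Satisfiable

Setting (m, n, k, j) = (3, 2, 7, 3) satisfies everything: constraint 1: m - n = 1; constraint 2: k - m = 4, and the others follow.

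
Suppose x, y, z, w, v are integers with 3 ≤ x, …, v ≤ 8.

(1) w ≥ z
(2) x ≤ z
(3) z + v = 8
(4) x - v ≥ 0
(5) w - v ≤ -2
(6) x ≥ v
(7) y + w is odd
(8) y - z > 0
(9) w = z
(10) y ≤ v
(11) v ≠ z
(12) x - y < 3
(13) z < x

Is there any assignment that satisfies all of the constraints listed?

Unsatisfiable

Constraints 2, 4, 8, and 10 give z < y, y ≤ v, v ≤ x, x ≤ z. Chaining: z < y ≤ v ≤ x ≤ z, which forces z < z — impossible.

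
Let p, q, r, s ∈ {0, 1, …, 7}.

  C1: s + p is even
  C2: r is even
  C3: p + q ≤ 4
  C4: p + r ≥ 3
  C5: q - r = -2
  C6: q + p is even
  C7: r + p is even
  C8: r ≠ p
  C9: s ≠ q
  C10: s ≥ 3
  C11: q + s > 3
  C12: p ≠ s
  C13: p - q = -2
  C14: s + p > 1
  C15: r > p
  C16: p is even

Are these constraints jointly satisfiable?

Satisfiable

Setting (p, q, r, s) = (0, 2, 4, 4) satisfies everything: constraint 3: p + q = 2; constraint 4: p + r = 4; constraint 5: q - r = -2, and the others follow.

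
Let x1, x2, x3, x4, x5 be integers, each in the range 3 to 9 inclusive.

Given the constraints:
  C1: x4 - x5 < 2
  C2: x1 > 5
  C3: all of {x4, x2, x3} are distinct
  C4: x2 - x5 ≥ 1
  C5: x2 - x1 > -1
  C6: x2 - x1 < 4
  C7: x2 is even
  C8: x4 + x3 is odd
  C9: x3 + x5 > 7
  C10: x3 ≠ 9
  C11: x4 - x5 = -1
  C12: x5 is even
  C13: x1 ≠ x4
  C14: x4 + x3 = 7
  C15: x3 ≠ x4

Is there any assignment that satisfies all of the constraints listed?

Try x1 = 6, x2 = 8, x3 = 4, x4 = 3, x5 = 4.
Check constraint 1: x4 - x5 = -1; constraint 4: x2 - x5 = 4; constraint 5: x2 - x1 = 2. The remaining constraints are straightforward to verify.

Satisfiable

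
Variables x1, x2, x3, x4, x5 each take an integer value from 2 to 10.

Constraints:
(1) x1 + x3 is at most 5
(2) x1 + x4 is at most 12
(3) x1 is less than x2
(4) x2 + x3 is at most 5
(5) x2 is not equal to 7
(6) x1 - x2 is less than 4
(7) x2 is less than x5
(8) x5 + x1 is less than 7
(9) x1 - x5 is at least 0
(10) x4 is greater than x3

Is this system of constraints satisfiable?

Unsatisfiable

Constraints 3, 7, and 9 give x1 < x2, x2 < x5, x5 ≤ x1. Chaining: x1 < x2 < x5 ≤ x1, which forces x1 < x1 — impossible.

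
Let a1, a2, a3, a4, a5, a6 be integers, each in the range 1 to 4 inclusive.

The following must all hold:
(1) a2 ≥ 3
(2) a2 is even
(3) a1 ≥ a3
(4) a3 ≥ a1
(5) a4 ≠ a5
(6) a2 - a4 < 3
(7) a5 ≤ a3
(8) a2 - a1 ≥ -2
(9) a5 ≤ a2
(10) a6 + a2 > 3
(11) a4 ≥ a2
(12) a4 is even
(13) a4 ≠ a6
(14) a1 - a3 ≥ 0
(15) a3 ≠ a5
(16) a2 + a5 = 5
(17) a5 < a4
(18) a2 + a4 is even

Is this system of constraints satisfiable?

Satisfiable

Setting (a1, a2, a3, a4, a5, a6) = (4, 4, 4, 4, 1, 2) satisfies everything: constraint 6: a2 - a4 = 0; constraint 8: a2 - a1 = 0; constraint 10: a6 + a2 = 6, and the others follow.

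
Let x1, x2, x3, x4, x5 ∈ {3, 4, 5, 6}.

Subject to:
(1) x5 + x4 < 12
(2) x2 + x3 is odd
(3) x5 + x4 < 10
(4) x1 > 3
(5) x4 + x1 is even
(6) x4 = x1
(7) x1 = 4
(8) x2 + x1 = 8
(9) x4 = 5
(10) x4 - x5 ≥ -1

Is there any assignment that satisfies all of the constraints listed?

Constraint 9 fixes x4 = 5 and constraint 7 fixes x1 = 4, but constraint 6 requires x4 = x1. Since 5 ≠ 4, contradiction.

Unsatisfiable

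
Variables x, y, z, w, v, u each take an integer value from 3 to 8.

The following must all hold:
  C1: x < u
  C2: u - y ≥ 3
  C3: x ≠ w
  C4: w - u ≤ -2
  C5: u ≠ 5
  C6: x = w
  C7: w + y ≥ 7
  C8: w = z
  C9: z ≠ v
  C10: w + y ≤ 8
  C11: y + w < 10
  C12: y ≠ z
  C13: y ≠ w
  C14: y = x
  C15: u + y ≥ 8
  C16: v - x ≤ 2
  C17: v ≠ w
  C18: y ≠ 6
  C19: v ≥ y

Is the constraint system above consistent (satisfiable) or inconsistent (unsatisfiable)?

From constraints 6, 8, and 14, y = x = w = z, so y = z. But constraint 12 says y ≠ z. Contradiction.

Unsatisfiable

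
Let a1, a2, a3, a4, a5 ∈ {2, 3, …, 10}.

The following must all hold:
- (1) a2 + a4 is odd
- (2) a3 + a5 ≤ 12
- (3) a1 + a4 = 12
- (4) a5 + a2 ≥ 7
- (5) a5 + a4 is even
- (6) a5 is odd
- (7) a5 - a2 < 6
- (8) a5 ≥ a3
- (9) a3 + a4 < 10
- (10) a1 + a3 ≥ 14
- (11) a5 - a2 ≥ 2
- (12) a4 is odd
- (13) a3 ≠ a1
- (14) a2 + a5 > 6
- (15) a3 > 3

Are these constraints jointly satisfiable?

One satisfying assignment is a1 = 9, a2 = 2, a3 = 5, a4 = 3, a5 = 7.
For the less obvious constraints — constraint 2: a3 + a5 = 12; constraint 3: a1 + a4 = 12 — and the others hold by inspection.

Satisfiable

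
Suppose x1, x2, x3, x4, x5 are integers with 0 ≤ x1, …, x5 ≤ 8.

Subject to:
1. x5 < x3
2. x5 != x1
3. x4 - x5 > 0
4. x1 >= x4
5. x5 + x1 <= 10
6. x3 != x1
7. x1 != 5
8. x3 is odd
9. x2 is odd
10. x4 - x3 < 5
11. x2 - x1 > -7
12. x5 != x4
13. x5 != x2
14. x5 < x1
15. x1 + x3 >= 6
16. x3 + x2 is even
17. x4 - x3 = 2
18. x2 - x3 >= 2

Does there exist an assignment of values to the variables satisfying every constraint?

The assignment x1 = 8, x2 = 3, x3 = 1, x4 = 3, x5 = 0 works:
  constraint 3 holds since x4 - x5 = 3.
  constraint 5 holds since x5 + x1 = 8.
  constraint 10 holds since x4 - x3 = 2.
The rest check out directly.

Satisfiable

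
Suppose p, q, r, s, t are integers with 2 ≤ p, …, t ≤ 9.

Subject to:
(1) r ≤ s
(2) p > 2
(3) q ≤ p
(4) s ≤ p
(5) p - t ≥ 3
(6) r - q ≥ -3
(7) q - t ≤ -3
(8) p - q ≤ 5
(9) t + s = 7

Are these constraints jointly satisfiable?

Unsatisfiable

Constraints 5, 7, and 8 give q − p ≥ -5, p − t ≥ 3, t − q ≥ 3.
Adding all 3 inequalities: the left sides telescope to 0, and the right sides sum to (-5) + 3 + 3 = 1. So 0 ≥ 1, which is false.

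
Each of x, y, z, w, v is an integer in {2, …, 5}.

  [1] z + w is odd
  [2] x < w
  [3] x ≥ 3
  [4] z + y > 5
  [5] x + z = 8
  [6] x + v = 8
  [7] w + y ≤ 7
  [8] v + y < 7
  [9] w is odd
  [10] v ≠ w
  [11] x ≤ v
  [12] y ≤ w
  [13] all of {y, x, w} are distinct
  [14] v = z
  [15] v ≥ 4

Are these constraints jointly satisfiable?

Satisfiable

Try x = 4, y = 2, z = 4, w = 5, v = 4.
Check constraint 4: z + y = 6; constraint 5: x + z = 8. The remaining constraints are straightforward to verify.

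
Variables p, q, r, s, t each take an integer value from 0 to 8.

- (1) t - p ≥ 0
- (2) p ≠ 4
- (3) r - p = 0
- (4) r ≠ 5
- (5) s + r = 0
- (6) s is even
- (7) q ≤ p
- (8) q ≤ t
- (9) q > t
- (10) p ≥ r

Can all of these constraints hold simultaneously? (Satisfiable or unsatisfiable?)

Unsatisfiable

Constraints 1, 7, and 9 give q ≤ p, p ≤ t, t < q. Chaining: q ≤ p ≤ t < q, which forces q < q — impossible.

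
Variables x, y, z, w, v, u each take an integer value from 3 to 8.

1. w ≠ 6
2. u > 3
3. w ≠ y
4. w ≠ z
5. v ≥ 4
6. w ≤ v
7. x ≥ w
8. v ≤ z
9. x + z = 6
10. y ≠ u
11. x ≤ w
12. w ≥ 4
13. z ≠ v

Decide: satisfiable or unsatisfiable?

Unsatisfiable

From constraints 7 and 12: x ≥ w ≥ 4. From constraints 5 and 8: z ≥ v ≥ 4. Hence x + z ≥ 8. But constraint 9 requires x + z = 6, and 6 < 8. Contradiction.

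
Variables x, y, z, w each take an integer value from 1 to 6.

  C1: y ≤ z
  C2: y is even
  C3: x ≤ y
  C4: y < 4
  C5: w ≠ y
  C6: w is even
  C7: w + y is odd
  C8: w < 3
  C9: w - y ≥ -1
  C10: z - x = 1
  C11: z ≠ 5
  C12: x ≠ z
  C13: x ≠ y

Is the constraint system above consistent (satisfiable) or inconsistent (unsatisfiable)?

Constraint 6 makes w even and constraint 2 makes y even, so w + y must be even. Constraint 7 says w + y is odd — contradiction.

Unsatisfiable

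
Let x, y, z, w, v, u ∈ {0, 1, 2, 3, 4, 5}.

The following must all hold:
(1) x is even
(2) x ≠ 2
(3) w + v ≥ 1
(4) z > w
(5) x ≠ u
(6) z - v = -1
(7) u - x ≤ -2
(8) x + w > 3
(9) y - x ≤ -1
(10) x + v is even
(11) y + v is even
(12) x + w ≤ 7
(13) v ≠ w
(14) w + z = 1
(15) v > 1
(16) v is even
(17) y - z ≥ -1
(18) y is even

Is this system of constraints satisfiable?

Setting (x, y, z, w, v, u) = (4, 2, 1, 0, 2, 0) satisfies everything: constraint 3: w + v = 2; constraint 6: z - v = -1; constraint 7: u - x = -4, and the others follow.

Satisfiable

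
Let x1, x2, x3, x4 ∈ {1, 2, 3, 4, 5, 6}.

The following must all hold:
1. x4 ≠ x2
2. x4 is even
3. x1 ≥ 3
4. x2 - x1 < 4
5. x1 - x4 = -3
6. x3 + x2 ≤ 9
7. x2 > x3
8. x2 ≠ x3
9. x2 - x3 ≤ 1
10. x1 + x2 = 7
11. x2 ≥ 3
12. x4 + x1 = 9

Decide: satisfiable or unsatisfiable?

Satisfiable

Try x1 = 3, x2 = 4, x3 = 3, x4 = 6.
Check constraint 4: x2 - x1 = 1; constraint 5: x1 - x4 = -3. The remaining constraints are straightforward to verify.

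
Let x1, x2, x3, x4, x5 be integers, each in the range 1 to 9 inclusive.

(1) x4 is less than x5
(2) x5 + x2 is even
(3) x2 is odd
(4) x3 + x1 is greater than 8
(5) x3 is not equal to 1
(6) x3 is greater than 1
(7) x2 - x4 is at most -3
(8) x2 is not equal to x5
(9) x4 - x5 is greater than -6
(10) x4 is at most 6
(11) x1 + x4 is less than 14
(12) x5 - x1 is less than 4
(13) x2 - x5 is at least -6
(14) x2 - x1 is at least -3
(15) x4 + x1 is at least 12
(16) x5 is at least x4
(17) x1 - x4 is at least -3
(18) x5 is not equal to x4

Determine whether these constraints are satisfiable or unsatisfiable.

Try x1 = 6, x2 = 3, x3 = 4, x4 = 6, x5 = 9.
Check constraint 4: x3 + x1 = 10; constraint 7: x2 - x4 = -3; constraint 9: x4 - x5 = -3. The remaining constraints are straightforward to verify.

Satisfiable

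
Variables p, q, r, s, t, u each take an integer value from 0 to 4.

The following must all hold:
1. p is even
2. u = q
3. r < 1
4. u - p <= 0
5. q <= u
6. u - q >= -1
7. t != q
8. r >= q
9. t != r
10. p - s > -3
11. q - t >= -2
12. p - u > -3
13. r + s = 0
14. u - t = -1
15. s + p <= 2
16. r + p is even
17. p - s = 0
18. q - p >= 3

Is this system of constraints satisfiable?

Unsatisfiable

Constraints 4, 6, and 18 give p − u ≥ 0, u − q ≥ -1, q − p ≥ 3.
Adding all 3 inequalities: the left sides telescope to 0, and the right sides sum to 0 + (-1) + 3 = 2. So 0 ≥ 2, which is false.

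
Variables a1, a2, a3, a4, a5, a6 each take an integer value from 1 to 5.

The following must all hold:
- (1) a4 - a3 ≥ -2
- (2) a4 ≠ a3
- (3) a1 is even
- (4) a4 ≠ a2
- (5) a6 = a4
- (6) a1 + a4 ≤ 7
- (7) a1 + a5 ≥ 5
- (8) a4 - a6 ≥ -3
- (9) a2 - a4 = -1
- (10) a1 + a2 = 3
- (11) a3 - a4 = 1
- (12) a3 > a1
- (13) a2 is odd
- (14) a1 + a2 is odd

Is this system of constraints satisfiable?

Satisfiable

Try a1 = 2, a2 = 1, a3 = 3, a4 = 2, a5 = 4, a6 = 2.
Check constraint 1: a4 - a3 = -1; constraint 6: a1 + a4 = 4; constraint 7: a1 + a5 = 6. The remaining constraints are straightforward to verify.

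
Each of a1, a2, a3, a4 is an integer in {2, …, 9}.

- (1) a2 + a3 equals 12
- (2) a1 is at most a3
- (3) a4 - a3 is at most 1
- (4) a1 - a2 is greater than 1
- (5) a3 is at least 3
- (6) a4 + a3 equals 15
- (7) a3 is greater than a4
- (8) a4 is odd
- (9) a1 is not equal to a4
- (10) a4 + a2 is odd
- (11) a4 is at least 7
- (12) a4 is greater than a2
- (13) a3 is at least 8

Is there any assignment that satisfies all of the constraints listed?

Satisfiable

The assignment a1 = 8, a2 = 4, a3 = 8, a4 = 7 works:
  constraint 1 holds since a2 + a3 = 12.
  constraint 3 holds since a4 - a3 = -1.
The rest check out directly.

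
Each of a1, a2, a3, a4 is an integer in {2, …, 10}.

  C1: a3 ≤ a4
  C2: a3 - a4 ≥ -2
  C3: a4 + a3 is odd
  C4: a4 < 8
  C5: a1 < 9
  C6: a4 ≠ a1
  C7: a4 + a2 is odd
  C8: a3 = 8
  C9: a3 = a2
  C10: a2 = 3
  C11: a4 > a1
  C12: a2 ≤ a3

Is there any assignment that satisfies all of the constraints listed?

Unsatisfiable

Constraint 8 fixes a3 = 8 and constraint 10 fixes a2 = 3, but constraint 9 requires a3 = a2. Since 8 ≠ 3, contradiction.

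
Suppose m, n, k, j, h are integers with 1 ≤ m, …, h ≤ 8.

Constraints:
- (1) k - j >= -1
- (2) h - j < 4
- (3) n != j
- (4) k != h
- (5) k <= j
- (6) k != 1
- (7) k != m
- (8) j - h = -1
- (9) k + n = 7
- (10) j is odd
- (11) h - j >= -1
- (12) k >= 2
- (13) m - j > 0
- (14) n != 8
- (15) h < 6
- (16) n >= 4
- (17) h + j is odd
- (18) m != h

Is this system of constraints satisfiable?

Take m = 6, n = 5, k = 2, j = 3, h = 4. Then constraint 1: k - j = -1; constraint 2: h - j = 1; constraint 8: j - h = -1, and every other listed constraint is also met.

Satisfiable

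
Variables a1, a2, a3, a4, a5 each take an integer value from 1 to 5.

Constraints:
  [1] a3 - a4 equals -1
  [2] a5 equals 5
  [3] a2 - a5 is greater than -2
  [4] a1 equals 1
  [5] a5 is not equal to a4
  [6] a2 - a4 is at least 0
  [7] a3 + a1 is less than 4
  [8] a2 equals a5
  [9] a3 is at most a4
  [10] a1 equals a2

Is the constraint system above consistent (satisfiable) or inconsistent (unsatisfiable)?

Constraint 4 fixes a1 = 1 and constraint 2 fixes a5 = 5. Constraints 8 and 10 give a1 = a2 = a5, so a1 = a5. But 1 ≠ 5 — contradiction.

Unsatisfiable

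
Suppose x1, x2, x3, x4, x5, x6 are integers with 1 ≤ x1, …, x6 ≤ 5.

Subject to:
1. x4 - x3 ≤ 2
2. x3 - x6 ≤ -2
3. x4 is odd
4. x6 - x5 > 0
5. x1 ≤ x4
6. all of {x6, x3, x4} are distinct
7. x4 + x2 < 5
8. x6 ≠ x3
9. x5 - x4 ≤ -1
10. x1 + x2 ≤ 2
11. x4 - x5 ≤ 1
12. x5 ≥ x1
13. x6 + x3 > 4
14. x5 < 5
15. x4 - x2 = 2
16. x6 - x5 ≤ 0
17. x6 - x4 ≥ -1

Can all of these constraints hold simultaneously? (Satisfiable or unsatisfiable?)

Constraints 1, 2, 9, and 16 give x5 − x6 ≥ 0, x6 − x3 ≥ 2, x3 − x4 ≥ -2, x4 − x5 ≥ 1.
Adding all 4 inequalities: the left sides telescope to 0, and the right sides sum to 0 + 2 + (-2) + 1 = 1. So 0 ≥ 1, which is false.

Unsatisfiable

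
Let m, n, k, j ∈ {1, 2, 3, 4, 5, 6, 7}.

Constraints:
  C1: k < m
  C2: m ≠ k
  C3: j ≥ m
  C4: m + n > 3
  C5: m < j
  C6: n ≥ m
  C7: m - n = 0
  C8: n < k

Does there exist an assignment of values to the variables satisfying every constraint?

Constraints 1, 6, and 8 give k < m, m ≤ n, n < k. Chaining: k < m ≤ n < k, which forces k < k — impossible.

Unsatisfiable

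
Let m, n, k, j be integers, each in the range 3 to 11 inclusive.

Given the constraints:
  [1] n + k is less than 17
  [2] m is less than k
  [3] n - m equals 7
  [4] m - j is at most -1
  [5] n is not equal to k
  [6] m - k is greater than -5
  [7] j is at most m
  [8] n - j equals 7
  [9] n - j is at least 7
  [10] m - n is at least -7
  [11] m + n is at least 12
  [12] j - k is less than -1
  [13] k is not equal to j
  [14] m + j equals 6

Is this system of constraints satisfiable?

Constraints 4, 9, and 10 give n − j ≥ 7, j − m ≥ 1, m − n ≥ -7.
Adding all 3 inequalities: the left sides telescope to 0, and the right sides sum to 7 + 1 + (-7) = 1. So 0 ≥ 1, which is false.

Unsatisfiable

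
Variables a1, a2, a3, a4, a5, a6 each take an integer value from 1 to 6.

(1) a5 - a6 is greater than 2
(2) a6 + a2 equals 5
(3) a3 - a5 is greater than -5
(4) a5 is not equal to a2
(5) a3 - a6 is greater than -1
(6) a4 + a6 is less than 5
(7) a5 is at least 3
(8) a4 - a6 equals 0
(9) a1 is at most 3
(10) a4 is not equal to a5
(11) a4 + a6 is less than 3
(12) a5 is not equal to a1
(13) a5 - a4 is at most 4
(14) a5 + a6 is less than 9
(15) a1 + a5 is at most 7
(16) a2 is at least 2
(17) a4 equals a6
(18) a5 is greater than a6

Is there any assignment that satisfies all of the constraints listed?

Satisfiable

Take a1 = 1, a2 = 4, a3 = 1, a4 = 1, a5 = 5, a6 = 1. Then constraint 1: a5 - a6 = 4; constraint 2: a6 + a2 = 5; constraint 3: a3 - a5 = -4, and every other listed constraint is also met.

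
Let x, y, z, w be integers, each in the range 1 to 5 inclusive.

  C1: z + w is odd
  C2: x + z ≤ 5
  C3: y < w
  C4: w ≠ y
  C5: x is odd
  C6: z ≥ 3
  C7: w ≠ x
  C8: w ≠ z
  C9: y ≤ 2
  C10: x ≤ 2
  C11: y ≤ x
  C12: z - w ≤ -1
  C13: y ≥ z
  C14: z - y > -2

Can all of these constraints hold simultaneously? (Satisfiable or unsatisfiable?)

Unsatisfiable

From constraints 6 and 13: y ≥ z and z ≥ 3, so y ≥ 3. From constraints 10 and 11: y ≤ x and x ≤ 2, so y ≤ 2. But 2 < 3, so no value of y works.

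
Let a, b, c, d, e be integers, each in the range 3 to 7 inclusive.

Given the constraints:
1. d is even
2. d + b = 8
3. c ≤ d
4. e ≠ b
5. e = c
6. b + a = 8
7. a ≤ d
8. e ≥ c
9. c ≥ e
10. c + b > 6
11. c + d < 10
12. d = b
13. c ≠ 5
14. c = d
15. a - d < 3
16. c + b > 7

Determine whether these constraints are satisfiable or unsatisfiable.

Unsatisfiable

From constraints 5, 12, and 14, e = c = d = b, so e = b. But constraint 4 says e ≠ b. Contradiction.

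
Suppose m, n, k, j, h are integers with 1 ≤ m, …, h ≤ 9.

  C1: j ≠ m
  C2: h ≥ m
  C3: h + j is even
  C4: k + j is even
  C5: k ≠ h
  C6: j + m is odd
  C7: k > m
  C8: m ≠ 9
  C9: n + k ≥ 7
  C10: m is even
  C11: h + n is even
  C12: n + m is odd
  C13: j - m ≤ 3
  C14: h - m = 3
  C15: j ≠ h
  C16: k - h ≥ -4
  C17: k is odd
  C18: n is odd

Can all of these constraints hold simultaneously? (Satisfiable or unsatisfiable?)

One satisfying assignment is m = 6, n = 1, k = 7, j = 7, h = 9.
For the less obvious constraints — constraint 9: n + k = 8; constraint 13: j - m = 1 — and the others hold by inspection.

Satisfiable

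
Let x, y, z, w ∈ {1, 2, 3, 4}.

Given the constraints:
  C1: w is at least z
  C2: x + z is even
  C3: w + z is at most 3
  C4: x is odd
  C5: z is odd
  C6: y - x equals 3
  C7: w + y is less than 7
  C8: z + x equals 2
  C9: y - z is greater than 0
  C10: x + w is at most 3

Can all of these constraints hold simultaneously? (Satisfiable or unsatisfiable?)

Satisfiable

Take x = 1, y = 4, z = 1, w = 1. Then constraint 3: w + z = 2; constraint 6: y - x = 3, and every other listed constraint is also met.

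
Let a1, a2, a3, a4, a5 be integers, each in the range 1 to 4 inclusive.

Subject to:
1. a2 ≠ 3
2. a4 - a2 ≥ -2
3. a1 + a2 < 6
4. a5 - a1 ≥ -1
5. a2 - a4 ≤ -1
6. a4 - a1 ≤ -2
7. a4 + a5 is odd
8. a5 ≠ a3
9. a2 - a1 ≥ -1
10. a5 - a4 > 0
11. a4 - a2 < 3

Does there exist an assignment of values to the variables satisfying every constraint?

Unsatisfiable

Constraints 5, 6, and 9 give a4 − a2 ≥ 1, a2 − a1 ≥ -1, a1 − a4 ≥ 2.
Adding all 3 inequalities: the left sides telescope to 0, and the right sides sum to 1 + (-1) + 2 = 2. So 0 ≥ 2, which is false.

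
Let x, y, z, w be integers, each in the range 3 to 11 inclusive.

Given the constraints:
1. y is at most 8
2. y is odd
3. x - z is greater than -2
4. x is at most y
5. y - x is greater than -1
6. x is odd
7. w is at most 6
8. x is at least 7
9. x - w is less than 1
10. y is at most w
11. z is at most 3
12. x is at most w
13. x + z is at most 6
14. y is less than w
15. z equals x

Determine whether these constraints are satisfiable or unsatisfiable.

Unsatisfiable

From constraints 4 and 8: y ≥ x and x ≥ 7, so y ≥ 7. From constraints 7 and 10: y ≤ w and w ≤ 6, so y ≤ 6. But 6 < 7, so no value of y works.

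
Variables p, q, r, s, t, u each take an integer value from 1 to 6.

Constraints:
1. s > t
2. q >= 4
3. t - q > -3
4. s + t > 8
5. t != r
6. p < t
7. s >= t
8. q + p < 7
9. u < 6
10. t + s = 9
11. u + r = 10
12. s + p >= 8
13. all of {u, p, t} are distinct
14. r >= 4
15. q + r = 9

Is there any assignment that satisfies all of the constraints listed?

One satisfying assignment is p = 2, q = 4, r = 5, s = 6, t = 3, u = 5.
For the less obvious constraints — constraint 3: t - q = -1; constraint 4: s + t = 9 — and the others hold by inspection.

Satisfiable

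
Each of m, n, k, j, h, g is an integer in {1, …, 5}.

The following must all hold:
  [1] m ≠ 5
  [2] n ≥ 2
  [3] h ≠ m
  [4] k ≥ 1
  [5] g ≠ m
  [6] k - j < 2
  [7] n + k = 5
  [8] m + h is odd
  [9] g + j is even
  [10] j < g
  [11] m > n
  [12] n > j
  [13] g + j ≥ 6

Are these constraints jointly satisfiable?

Setting (m, n, k, j, h, g) = (4, 3, 2, 1, 5, 5) satisfies everything: constraint 6: k - j = 1; constraint 7: n + k = 5, and the others follow.

Satisfiable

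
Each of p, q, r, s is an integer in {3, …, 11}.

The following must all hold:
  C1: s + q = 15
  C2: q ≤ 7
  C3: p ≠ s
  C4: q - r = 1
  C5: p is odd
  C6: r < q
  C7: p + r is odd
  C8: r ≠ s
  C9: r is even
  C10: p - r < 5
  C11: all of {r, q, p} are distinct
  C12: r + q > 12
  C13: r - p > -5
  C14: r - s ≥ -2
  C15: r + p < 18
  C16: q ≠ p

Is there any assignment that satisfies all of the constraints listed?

Take p = 9, q = 7, r = 6, s = 8. Then constraint 1: s + q = 15; constraint 4: q - r = 1, and every other listed constraint is also met.

Satisfiable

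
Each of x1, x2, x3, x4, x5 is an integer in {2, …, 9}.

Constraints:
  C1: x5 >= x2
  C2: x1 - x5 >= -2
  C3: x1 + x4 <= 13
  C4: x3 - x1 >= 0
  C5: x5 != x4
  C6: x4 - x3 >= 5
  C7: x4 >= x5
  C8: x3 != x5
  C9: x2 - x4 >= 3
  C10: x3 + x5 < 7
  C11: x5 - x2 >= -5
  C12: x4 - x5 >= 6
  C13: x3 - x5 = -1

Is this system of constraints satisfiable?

Constraints 2, 4, 6, 9, and 11 give x4 − x3 ≥ 5, x3 − x1 ≥ 0, x1 − x5 ≥ -2, x5 − x2 ≥ -5, x2 − x4 ≥ 3.
Adding all 5 inequalities: the left sides telescope to 0, and the right sides sum to 5 + 0 + (-2) + (-5) + 3 = 1. So 0 ≥ 1, which is false.

Unsatisfiable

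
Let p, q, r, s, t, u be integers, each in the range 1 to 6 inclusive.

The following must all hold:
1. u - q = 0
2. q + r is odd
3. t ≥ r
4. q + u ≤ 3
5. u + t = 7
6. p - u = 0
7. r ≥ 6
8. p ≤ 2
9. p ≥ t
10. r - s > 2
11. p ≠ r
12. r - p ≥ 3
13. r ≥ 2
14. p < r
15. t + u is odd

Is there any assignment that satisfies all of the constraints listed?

Unsatisfiable

From constraints 3 and 7: t ≥ r and r ≥ 6, so t ≥ 6. From constraints 8 and 9: t ≤ p and p ≤ 2, so t ≤ 2. But 2 < 6, so no value of t works.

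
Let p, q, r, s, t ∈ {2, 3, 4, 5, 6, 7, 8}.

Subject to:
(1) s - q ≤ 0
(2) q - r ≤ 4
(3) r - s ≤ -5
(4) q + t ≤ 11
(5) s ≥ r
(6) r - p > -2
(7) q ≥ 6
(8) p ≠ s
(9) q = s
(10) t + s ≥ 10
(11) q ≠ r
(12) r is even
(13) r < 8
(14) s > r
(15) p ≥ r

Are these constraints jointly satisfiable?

Unsatisfiable

Constraints 1, 2, and 3 give r − q ≥ -4, q − s ≥ 0, s − r ≥ 5.
Adding all 3 inequalities: the left sides telescope to 0, and the right sides sum to (-4) + 0 + 5 = 1. So 0 ≥ 1, which is false.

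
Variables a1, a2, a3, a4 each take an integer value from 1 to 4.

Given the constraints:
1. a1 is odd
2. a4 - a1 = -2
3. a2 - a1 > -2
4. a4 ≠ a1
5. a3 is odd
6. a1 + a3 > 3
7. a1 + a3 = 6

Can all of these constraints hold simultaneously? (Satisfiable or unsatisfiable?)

Try a1 = 3, a2 = 3, a3 = 3, a4 = 1.
Check constraint 2: a4 - a1 = -2; constraint 3: a2 - a1 = 0; constraint 6: a1 + a3 = 6. The remaining constraints are straightforward to verify.

Satisfiable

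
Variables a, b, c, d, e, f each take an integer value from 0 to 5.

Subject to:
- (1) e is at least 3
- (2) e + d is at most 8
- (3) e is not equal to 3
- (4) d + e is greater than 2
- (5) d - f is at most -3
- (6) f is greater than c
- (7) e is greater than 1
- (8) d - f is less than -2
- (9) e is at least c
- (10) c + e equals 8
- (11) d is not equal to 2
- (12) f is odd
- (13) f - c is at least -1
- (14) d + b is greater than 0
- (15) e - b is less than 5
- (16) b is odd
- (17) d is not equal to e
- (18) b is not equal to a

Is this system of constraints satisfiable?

Satisfiable

The assignment a = 0, b = 3, c = 3, d = 0, e = 5, f = 5 works:
  constraint 2 holds since e + d = 5.
  constraint 4 holds since d + e = 5.
  constraint 5 holds since d - f = -5.
The rest check out directly.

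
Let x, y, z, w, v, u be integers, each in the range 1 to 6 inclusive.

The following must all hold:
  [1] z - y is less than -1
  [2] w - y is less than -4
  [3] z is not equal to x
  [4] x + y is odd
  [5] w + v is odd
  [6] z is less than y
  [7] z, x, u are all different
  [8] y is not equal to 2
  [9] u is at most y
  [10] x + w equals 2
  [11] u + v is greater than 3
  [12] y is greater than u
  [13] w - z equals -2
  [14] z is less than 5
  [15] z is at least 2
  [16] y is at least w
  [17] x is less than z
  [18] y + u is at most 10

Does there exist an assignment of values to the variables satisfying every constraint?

Satisfiable

The assignment x = 1, y = 6, z = 3, w = 1, v = 2, u = 4 works:
  constraint 1 holds since z - y = -3.
  constraint 2 holds since w - y = -5.
  constraint 10 holds since x + w = 2.
The rest check out directly.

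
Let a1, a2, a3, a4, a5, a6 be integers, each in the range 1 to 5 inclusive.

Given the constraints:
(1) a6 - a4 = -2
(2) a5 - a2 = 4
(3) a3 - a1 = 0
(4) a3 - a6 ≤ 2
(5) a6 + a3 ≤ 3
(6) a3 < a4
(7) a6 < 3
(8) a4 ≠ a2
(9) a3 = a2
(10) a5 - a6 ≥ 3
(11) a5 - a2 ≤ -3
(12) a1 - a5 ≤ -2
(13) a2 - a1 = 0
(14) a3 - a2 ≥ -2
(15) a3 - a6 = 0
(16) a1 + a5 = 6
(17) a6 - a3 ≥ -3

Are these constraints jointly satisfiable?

Unsatisfiable

Constraints 4, 10, 11, and 14 give a3 − a2 ≥ -2, a2 − a5 ≥ 3, a5 − a6 ≥ 3, a6 − a3 ≥ -2.
Adding all 4 inequalities: the left sides telescope to 0, and the right sides sum to (-2) + 3 + 3 + (-2) = 2. So 0 ≥ 2, which is false.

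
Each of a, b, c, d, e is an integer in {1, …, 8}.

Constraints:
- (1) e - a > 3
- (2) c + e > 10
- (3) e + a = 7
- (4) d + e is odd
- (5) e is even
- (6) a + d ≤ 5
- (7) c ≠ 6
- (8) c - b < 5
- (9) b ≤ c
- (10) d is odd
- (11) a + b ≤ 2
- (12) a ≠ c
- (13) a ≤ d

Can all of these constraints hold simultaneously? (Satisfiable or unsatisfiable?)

Satisfiable

Try a = 1, b = 1, c = 5, d = 3, e = 6.
Check constraint 1: e - a = 5; constraint 2: c + e = 11. The remaining constraints are straightforward to verify.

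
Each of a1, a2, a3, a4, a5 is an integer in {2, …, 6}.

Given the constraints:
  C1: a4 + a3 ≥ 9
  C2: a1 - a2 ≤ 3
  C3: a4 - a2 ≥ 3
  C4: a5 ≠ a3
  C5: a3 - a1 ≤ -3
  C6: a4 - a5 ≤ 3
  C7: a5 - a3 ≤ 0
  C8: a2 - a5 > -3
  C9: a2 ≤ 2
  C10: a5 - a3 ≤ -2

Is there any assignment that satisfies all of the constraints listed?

Constraints 2, 3, 5, 6, and 10 give a5 − a4 ≥ -3, a4 − a2 ≥ 3, a2 − a1 ≥ -3, a1 − a3 ≥ 3, a3 − a5 ≥ 2.
Adding all 5 inequalities: the left sides telescope to 0, and the right sides sum to (-3) + 3 + (-3) + 3 + 2 = 2. So 0 ≥ 2, which is false.

Unsatisfiable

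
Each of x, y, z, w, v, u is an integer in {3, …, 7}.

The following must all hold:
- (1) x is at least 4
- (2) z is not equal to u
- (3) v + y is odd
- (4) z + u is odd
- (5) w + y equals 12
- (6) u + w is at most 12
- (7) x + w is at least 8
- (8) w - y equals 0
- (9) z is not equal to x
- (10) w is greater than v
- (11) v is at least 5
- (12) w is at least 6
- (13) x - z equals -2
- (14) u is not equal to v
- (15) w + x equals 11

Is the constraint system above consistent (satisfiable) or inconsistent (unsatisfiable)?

One satisfying assignment is x = 5, y = 6, z = 7, w = 6, v = 5, u = 4.
For the less obvious constraints — constraint 5: w + y = 12; constraint 6: u + w = 10; constraint 7: x + w = 11 — and the others hold by inspection.

Satisfiable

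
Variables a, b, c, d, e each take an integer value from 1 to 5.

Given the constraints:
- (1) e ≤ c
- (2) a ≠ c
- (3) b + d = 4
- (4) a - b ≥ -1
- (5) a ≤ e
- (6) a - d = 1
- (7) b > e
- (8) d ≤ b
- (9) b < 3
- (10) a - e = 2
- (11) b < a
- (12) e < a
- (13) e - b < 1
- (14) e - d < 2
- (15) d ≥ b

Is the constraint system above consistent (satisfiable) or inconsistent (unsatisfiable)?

Constraints 5, 7, and 11 give b < a, a ≤ e, e < b. Chaining: b < a ≤ e < b, which forces b < b — impossible.

Unsatisfiable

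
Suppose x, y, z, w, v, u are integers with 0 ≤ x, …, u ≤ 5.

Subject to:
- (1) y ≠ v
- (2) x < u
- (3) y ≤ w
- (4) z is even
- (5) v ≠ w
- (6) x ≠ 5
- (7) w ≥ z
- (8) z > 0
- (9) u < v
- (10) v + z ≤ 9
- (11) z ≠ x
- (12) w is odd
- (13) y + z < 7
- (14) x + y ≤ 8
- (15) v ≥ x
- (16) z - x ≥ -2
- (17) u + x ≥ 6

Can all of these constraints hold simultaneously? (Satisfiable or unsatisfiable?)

Try x = 3, y = 3, z = 2, w = 3, v = 5, u = 4.
Check constraint 10: v + z = 7; constraint 13: y + z = 5. The remaining constraints are straightforward to verify.

Satisfiable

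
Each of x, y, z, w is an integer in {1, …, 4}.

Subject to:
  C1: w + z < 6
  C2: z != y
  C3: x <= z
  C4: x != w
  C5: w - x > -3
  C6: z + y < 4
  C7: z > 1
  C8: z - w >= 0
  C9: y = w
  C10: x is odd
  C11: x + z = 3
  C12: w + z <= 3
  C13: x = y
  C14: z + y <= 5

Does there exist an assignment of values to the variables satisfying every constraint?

Unsatisfiable

From constraints 9 and 13, x = y = w, so x = w. But constraint 4 says x ≠ w. Contradiction.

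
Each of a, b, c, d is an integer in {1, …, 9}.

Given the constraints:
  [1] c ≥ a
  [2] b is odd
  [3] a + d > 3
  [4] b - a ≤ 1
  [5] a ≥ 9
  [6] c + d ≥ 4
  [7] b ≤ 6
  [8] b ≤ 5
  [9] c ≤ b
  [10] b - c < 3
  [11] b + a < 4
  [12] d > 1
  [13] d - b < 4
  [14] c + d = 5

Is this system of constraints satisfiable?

From constraints 1 and 5: c ≥ a and a ≥ 9, so c ≥ 9. From constraints 8 and 9: c ≤ b and b ≤ 5, so c ≤ 5. But 5 < 9, so no value of c works.

Unsatisfiable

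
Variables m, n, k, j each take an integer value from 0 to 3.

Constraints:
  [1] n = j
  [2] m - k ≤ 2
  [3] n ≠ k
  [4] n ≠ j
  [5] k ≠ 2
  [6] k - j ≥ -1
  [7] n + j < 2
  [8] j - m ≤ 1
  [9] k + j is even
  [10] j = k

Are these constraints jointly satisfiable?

From constraints 1 and 10, n = j = k, so n = k. But constraint 3 says n ≠ k. Contradiction.

Unsatisfiable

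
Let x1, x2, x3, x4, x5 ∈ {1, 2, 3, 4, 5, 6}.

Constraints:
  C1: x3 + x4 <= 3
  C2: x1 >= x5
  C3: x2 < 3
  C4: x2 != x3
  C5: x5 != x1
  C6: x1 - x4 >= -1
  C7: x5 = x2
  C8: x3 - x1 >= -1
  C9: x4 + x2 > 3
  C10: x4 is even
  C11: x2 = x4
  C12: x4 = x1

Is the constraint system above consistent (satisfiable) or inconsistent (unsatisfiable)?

From constraints 7, 11, and 12, x5 = x2 = x4 = x1, so x5 = x1. But constraint 5 says x5 ≠ x1. Contradiction.

Unsatisfiable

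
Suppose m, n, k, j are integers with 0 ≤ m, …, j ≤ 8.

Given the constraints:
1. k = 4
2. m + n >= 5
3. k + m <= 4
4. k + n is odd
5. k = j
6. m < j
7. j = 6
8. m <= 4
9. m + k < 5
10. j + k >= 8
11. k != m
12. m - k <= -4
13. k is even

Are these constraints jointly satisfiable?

Constraint 1 fixes k = 4 and constraint 7 fixes j = 6, but constraint 5 requires k = j. Since 4 ≠ 6, contradiction.

Unsatisfiable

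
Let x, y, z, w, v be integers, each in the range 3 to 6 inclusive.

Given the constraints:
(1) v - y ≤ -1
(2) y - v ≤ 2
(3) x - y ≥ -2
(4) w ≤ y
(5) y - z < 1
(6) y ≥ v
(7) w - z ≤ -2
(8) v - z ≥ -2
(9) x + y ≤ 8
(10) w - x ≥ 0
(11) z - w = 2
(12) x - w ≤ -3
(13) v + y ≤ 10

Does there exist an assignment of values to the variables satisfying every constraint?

Unsatisfiable

Constraints 1, 3, 7, 8, and 12 give x − y ≥ -2, y − v ≥ 1, v − z ≥ -2, z − w ≥ 2, w − x ≥ 3.
Adding all 5 inequalities: the left sides telescope to 0, and the right sides sum to (-2) + 1 + (-2) + 2 + 3 = 2. So 0 ≥ 2, which is false.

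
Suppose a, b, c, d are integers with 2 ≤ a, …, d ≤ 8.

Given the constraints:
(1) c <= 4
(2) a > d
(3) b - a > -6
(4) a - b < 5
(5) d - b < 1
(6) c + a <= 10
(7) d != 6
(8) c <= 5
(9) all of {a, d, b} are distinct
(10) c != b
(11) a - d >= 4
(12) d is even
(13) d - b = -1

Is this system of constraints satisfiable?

Satisfiable

Setting (a, b, c, d) = (7, 3, 2, 2) satisfies everything: constraint 3: b - a = -4; constraint 4: a - b = 4, and the others follow.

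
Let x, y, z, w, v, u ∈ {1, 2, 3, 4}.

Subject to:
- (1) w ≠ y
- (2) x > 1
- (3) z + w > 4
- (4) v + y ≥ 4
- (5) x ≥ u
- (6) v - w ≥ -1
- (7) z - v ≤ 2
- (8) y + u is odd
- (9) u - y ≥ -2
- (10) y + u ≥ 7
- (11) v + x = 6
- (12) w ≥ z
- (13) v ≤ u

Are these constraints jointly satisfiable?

Satisfiable

Try x = 4, y = 4, z = 3, w = 3, v = 2, u = 3.
Check constraint 3: z + w = 6; constraint 4: v + y = 6. The remaining constraints are straightforward to verify.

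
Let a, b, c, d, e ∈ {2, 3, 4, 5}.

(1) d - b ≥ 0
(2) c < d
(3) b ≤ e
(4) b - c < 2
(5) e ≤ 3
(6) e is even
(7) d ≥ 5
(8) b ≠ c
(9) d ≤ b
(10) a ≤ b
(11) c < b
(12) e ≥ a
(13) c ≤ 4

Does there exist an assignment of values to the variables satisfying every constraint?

Unsatisfiable

From constraints 7 and 9: b ≥ d and d ≥ 5, so b ≥ 5. From constraints 3 and 5: b ≤ e and e ≤ 3, so b ≤ 3. But 3 < 5, so no value of b works.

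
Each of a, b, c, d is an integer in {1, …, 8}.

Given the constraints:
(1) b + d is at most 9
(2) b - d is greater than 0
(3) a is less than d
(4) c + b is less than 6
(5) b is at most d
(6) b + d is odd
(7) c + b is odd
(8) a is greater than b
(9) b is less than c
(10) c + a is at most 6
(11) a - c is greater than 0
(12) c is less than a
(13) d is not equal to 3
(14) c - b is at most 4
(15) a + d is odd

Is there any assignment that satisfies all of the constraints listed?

Constraints 2, 3, 9, and 11 give a < d, d < b, b < c, c < a. Chaining: a < d < b < c < a, which forces a < a — impossible.

Unsatisfiable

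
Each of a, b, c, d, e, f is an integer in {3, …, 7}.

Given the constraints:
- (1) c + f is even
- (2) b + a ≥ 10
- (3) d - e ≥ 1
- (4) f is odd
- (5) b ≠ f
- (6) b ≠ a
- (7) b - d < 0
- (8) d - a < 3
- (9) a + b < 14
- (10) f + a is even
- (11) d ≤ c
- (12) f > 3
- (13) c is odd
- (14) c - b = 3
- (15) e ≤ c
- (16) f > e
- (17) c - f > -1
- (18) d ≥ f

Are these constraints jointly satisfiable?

Satisfiable

Setting (a, b, c, d, e, f) = (7, 4, 7, 7, 3, 7) satisfies everything: constraint 2: b + a = 11; constraint 3: d - e = 4; constraint 7: b - d = -3, and the others follow.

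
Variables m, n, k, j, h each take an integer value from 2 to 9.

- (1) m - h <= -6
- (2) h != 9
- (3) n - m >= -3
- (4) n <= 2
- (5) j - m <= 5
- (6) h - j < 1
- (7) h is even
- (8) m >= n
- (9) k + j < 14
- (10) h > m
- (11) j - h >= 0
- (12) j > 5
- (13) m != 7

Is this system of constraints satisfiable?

Constraints 1, 5, and 11 give h − m ≥ 6, m − j ≥ -5, j − h ≥ 0.
Adding all 3 inequalities: the left sides telescope to 0, and the right sides sum to 6 + (-5) + 0 = 1. So 0 ≥ 1, which is false.

Unsatisfiable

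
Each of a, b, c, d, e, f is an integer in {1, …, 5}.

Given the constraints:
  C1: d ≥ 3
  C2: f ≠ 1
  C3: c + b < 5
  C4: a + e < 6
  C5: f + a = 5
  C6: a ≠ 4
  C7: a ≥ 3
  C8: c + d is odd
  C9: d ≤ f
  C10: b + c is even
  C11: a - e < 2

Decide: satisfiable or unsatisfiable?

Unsatisfiable

From constraints 1 and 9: f ≥ d ≥ 3. From constraint 7: a ≥ 3. Hence f + a ≥ 6. But constraint 5 requires f + a = 5, and 5 < 6. Contradiction.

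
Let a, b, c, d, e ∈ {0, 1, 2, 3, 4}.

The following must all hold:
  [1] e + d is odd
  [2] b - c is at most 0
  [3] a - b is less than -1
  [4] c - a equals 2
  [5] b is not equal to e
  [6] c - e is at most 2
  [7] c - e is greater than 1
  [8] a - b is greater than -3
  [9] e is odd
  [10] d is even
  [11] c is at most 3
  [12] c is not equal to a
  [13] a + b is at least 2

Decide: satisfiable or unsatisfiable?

Satisfiable

One satisfying assignment is a = 1, b = 3, c = 3, d = 4, e = 1.
For the less obvious constraints — constraint 2: b - c = 0; constraint 3: a - b = -2 — and the others hold by inspection.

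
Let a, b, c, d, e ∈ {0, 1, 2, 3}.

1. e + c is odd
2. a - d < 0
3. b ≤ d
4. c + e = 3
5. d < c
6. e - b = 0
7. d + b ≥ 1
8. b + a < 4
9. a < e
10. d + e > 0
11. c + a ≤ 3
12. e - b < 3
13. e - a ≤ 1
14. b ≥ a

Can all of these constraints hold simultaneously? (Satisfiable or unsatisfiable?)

Satisfiable

Setting (a, b, c, d, e) = (0, 1, 2, 1, 1) satisfies everything: constraint 2: a - d = -1; constraint 4: c + e = 3; constraint 6: e - b = 0, and the others follow.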